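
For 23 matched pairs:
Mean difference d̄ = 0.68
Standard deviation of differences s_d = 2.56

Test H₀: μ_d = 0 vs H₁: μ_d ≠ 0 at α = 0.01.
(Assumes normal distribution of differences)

df = n - 1 = 22
SE = s_d/√n = 2.56/√23 = 0.5338
t = d̄/SE = 0.68/0.5338 = 1.2739
Critical value: t_{0.005,22} = ±2.819
p-value ≈ 0.2160
Decision: fail to reject H₀

Answer: t = 1.2739, fail to reject H₀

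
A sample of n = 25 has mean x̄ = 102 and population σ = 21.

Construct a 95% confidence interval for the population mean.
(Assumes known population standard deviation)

Confidence level: 95%, α = 0.05
z_0.025 = 1.960
SE = σ/√n = 21/√25 = 4.2000
Margin of error = 1.960 × 4.2000 = 8.2320
CI: x̄ ± margin = 102 ± 8.2320
CI: (93.7680, 110.2320)

Answer: (93.7680, 110.2320)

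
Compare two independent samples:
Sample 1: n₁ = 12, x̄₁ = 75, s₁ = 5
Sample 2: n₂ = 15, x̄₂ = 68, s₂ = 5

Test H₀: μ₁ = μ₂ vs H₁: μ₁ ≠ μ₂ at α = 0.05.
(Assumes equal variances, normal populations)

Answer: t = 3.6148, reject H₀

Derivation:
Pooled variance: s²_p = [11×5² + 14×5²]/(25) = 25.0000
s_p = 5.0000
SE = s_p×√(1/n₁ + 1/n₂) = 5.0000×√(1/12 + 1/15) = 1.9365
t = (x̄₁ - x̄₂)/SE = (75 - 68)/1.9365 = 3.6148
df = 25, t-critical = ±2.060
Decision: reject H₀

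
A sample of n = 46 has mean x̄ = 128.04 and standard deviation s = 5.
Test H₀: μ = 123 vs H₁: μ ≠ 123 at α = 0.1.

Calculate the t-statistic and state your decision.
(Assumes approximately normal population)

Answer: t = 6.8367, reject H₀

Derivation:
df = n - 1 = 45
SE = s/√n = 5/√46 = 0.7372
t = (x̄ - μ₀)/SE = (128.04 - 123)/0.7372 = 6.8367
Critical value: t_{0.05,45} = ±1.679
p-value < 0.0001
Decision: reject H₀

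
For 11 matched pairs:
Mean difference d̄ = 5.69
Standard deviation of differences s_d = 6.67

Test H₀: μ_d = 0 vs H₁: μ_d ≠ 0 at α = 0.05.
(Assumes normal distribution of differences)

df = n - 1 = 10
SE = s_d/√n = 6.67/√11 = 2.0111
t = d̄/SE = 5.69/2.0111 = 2.8293
Critical value: t_{0.025,10} = ±2.228
p-value ≈ 0.0179
Decision: reject H₀

Answer: t = 2.8293, reject H₀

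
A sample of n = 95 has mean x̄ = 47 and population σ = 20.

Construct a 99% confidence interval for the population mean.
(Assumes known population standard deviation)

Confidence level: 99%, α = 0.01
z_0.005 = 2.576
SE = σ/√n = 20/√95 = 2.0520
Margin of error = 2.576 × 2.0520 = 5.2860
CI: x̄ ± margin = 47 ± 5.2860
CI: (41.7140, 52.2860)

Answer: (41.7140, 52.2860)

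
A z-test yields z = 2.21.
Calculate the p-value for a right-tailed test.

Answer: p-value ≈ 0.0136

Derivation:
For z = 2.21:
p = P(Z > 2.21) = 1 - Φ(2.21) = 0.0136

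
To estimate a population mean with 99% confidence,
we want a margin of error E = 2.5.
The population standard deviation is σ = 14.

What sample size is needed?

Answer: n = 209

Derivation:
z_0.005 = 2.576
n = (z×σ/E)² = (2.576×14/2.5)²
n = 208.0979
Round up: n = 209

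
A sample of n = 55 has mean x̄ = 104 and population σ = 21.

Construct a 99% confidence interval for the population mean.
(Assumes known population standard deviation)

Confidence level: 99%, α = 0.01
z_0.005 = 2.576
SE = σ/√n = 21/√55 = 2.8316
Margin of error = 2.576 × 2.8316 = 7.2942
CI: x̄ ± margin = 104 ± 7.2942
CI: (96.7058, 111.2942)

Answer: (96.7058, 111.2942)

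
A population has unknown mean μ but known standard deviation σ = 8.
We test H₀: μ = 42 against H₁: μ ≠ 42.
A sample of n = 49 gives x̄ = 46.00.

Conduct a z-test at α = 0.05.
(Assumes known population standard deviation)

Answer: z = 3.4999, reject H₀

Derivation:
Standard error: SE = σ/√n = 8/√49 = 1.1429
z-statistic: z = (x̄ - μ₀)/SE = (46.00 - 42)/1.1429 = 3.4999
Critical value: ±1.960
p-value = 0.0005
Decision: reject H₀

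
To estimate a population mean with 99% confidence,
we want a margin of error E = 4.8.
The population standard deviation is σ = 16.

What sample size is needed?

Answer: n = 74

Derivation:
z_0.005 = 2.576
n = (z×σ/E)² = (2.576×16/4.8)²
n = 73.7308
Round up: n = 74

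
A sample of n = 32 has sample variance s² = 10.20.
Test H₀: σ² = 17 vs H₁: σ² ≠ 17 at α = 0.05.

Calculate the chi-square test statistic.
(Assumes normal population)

Answer: χ² = 18.6000, fail to reject H₀

Derivation:
df = n - 1 = 31
χ² = (n-1)s²/σ₀² = 31×10.20/17 = 18.6000
Critical values: χ²_{0.975,31} = 17.539, χ²_{0.025,31} = 48.232
Rejection region: χ² < 17.539 or χ² > 48.232
Decision: fail to reject H₀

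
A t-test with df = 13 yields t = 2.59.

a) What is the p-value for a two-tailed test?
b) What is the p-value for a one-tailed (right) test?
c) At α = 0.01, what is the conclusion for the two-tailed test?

Using t-distribution with df = 13:
a) Two-tailed: p = 2×P(T > 2.59) = 0.0224
b) One-tailed: p = P(T > 2.59) = 0.0112
c) 0.0224 ≥ 0.01, fail to reject H₀

Answer: a) 0.0224, b) 0.0112, c) fail to reject H₀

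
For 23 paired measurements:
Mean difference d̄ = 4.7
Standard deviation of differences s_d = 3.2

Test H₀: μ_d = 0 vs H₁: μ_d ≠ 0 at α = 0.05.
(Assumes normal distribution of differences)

Answer: t = 7.0444, reject H₀

Derivation:
df = n - 1 = 22
SE = s_d/√n = 3.2/√23 = 0.6672
t = d̄/SE = 4.7/0.6672 = 7.0444
Critical value: t_{0.025,22} = ±2.074
p-value < 0.0001
Decision: reject H₀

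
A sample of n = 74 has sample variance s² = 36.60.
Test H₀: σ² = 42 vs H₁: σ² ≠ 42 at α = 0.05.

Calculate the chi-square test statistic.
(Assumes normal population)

Answer: χ² = 63.6143, fail to reject H₀

Derivation:
df = n - 1 = 73
χ² = (n-1)s²/σ₀² = 73×36.60/42 = 63.6143
Critical values: χ²_{0.975,73} = 51.265, χ²_{0.025,73} = 98.516
Rejection region: χ² < 51.265 or χ² > 98.516
Decision: fail to reject H₀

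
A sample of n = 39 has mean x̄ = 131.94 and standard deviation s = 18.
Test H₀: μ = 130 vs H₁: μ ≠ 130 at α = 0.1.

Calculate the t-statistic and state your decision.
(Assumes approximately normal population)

Answer: t = 0.6731, fail to reject H₀

Derivation:
df = n - 1 = 38
SE = s/√n = 18/√39 = 2.8823
t = (x̄ - μ₀)/SE = (131.94 - 130)/2.8823 = 0.6731
Critical value: t_{0.05,38} = ±1.686
p-value ≈ 0.5050
Decision: fail to reject H₀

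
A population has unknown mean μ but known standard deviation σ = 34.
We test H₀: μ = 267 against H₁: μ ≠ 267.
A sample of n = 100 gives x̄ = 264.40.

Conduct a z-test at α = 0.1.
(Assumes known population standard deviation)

Standard error: SE = σ/√n = 34/√100 = 3.4000
z-statistic: z = (x̄ - μ₀)/SE = (264.40 - 267)/3.4000 = -0.7647
Critical value: ±1.645
p-value = 0.4445
Decision: fail to reject H₀

Answer: z = -0.7647, fail to reject H₀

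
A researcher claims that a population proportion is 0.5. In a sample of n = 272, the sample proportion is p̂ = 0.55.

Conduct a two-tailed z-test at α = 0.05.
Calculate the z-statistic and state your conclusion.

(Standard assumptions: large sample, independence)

H₀: p = 0.5, H₁: p ≠ 0.5
Standard error: SE = √(p₀(1-p₀)/n) = √(0.5×0.5/272) = 0.030317
z-statistic: z = (p̂ - p₀)/SE = (0.55 - 0.5)/0.030317 = 1.6492
Critical value: z_0.025 = ±1.960
p-value = 0.0991
Decision: fail to reject H₀ at α = 0.05

Answer: z = 1.6492, fail to reject H₀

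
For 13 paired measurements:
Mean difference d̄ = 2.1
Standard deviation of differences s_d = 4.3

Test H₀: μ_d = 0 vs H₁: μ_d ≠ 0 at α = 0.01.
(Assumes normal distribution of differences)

Answer: t = 1.7609, fail to reject H₀

Derivation:
df = n - 1 = 12
SE = s_d/√n = 4.3/√13 = 1.1926
t = d̄/SE = 2.1/1.1926 = 1.7609
Critical value: t_{0.005,12} = ±3.055
p-value ≈ 0.1037
Decision: fail to reject H₀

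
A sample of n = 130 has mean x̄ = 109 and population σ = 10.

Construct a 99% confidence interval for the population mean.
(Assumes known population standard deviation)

Answer: (106.7406, 111.2594)

Derivation:
Confidence level: 99%, α = 0.01
z_0.005 = 2.576
SE = σ/√n = 10/√130 = 0.8771
Margin of error = 2.576 × 0.8771 = 2.2594
CI: x̄ ± margin = 109 ± 2.2594
CI: (106.7406, 111.2594)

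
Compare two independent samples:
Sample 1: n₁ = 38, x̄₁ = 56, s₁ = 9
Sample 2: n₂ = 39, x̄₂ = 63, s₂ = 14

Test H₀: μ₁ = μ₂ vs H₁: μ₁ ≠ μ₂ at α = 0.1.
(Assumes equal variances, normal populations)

Answer: t = -2.6023, reject H₀

Derivation:
Pooled variance: s²_p = [37×9² + 38×14²]/(75) = 139.2667
s_p = 11.8011
SE = s_p×√(1/n₁ + 1/n₂) = 11.8011×√(1/38 + 1/39) = 2.6899
t = (x̄₁ - x̄₂)/SE = (56 - 63)/2.6899 = -2.6023
df = 75, t-critical = ±1.665
Decision: reject H₀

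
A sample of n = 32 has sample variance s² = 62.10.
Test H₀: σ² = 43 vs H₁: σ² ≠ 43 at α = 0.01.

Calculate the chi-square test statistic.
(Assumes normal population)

Answer: χ² = 44.7698, fail to reject H₀

Derivation:
df = n - 1 = 31
χ² = (n-1)s²/σ₀² = 31×62.10/43 = 44.7698
Critical values: χ²_{0.995,31} = 14.458, χ²_{0.005,31} = 55.003
Rejection region: χ² < 14.458 or χ² > 55.003
Decision: fail to reject H₀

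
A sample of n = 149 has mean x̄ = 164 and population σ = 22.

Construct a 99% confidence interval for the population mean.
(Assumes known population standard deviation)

Confidence level: 99%, α = 0.01
z_0.005 = 2.576
SE = σ/√n = 22/√149 = 1.8023
Margin of error = 2.576 × 1.8023 = 4.6427
CI: x̄ ± margin = 164 ± 4.6427
CI: (159.3573, 168.6427)

Answer: (159.3573, 168.6427)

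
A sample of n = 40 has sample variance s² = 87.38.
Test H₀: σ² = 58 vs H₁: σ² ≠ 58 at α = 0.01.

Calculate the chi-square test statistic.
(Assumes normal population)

Answer: χ² = 58.7555, fail to reject H₀

Derivation:
df = n - 1 = 39
χ² = (n-1)s²/σ₀² = 39×87.38/58 = 58.7555
Critical values: χ²_{0.995,39} = 19.996, χ²_{0.005,39} = 65.476
Rejection region: χ² < 19.996 or χ² > 65.476
Decision: fail to reject H₀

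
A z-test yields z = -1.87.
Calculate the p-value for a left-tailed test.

For z = -1.87:
p = P(Z < -1.87) = Φ(-1.87) = 0.0307

Answer: p-value ≈ 0.0307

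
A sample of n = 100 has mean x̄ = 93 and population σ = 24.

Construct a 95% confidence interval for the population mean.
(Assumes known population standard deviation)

Answer: (88.2960, 97.7040)

Derivation:
Confidence level: 95%, α = 0.05
z_0.025 = 1.960
SE = σ/√n = 24/√100 = 2.4000
Margin of error = 1.960 × 2.4000 = 4.7040
CI: x̄ ± margin = 93 ± 4.7040
CI: (88.2960, 97.7040)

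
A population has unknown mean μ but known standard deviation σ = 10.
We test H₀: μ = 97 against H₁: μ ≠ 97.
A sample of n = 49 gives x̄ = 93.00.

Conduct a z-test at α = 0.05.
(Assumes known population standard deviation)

Standard error: SE = σ/√n = 10/√49 = 1.4286
z-statistic: z = (x̄ - μ₀)/SE = (93.00 - 97)/1.4286 = -2.7999
Critical value: ±1.960
p-value = 0.0051
Decision: reject H₀

Answer: z = -2.7999, reject H₀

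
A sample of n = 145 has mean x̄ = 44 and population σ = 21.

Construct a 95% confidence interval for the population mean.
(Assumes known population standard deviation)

Answer: (40.5818, 47.4182)

Derivation:
Confidence level: 95%, α = 0.05
z_0.025 = 1.960
SE = σ/√n = 21/√145 = 1.7440
Margin of error = 1.960 × 1.7440 = 3.4182
CI: x̄ ± margin = 44 ± 3.4182
CI: (40.5818, 47.4182)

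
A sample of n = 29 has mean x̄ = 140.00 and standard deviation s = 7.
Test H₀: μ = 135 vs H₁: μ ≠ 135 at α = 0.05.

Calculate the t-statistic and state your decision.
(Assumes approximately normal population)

Answer: t = 3.8464, reject H₀

Derivation:
df = n - 1 = 28
SE = s/√n = 7/√29 = 1.2999
t = (x̄ - μ₀)/SE = (140.00 - 135)/1.2999 = 3.8464
Critical value: t_{0.025,28} = ±2.048
p-value ≈ 0.0006
Decision: reject H₀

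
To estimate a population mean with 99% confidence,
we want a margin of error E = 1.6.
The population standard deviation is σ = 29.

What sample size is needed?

z_0.005 = 2.576
n = (z×σ/E)² = (2.576×29/1.6)²
n = 2179.9561
Round up: n = 2180

Answer: n = 2180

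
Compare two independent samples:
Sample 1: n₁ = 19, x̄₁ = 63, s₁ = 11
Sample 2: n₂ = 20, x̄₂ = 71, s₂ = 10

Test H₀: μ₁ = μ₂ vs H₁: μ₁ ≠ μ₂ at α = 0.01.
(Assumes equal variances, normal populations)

Pooled variance: s²_p = [18×11² + 19×10²]/(37) = 110.2162
s_p = 10.4984
SE = s_p×√(1/n₁ + 1/n₂) = 10.4984×√(1/19 + 1/20) = 3.3633
t = (x̄₁ - x̄₂)/SE = (63 - 71)/3.3633 = -2.3786
df = 37, t-critical = ±2.715
Decision: fail to reject H₀

Answer: t = -2.3786, fail to reject H₀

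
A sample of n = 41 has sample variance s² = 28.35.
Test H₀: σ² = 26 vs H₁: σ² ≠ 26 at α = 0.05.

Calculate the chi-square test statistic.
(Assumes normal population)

Answer: χ² = 43.6154, fail to reject H₀

Derivation:
df = n - 1 = 40
χ² = (n-1)s²/σ₀² = 40×28.35/26 = 43.6154
Critical values: χ²_{0.975,40} = 24.433, χ²_{0.025,40} = 59.342
Rejection region: χ² < 24.433 or χ² > 59.342
Decision: fail to reject H₀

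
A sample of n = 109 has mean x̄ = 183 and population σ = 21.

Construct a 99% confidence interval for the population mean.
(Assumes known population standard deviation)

Confidence level: 99%, α = 0.01
z_0.005 = 2.576
SE = σ/√n = 21/√109 = 2.0114
Margin of error = 2.576 × 2.0114 = 5.1814
CI: x̄ ± margin = 183 ± 5.1814
CI: (177.8186, 188.1814)

Answer: (177.8186, 188.1814)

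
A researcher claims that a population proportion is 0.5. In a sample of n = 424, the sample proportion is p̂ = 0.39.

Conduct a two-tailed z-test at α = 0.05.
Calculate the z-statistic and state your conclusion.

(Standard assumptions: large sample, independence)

H₀: p = 0.5, H₁: p ≠ 0.5
Standard error: SE = √(p₀(1-p₀)/n) = √(0.5×0.5/424) = 0.024282
z-statistic: z = (p̂ - p₀)/SE = (0.39 - 0.5)/0.024282 = -4.5301
Critical value: z_0.025 = ±1.960
p-value < 0.0001
Decision: reject H₀ at α = 0.05

Answer: z = -4.5301, reject H₀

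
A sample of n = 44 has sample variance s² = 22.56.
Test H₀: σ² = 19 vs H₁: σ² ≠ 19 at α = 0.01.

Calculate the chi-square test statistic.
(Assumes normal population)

Answer: χ² = 51.0568, fail to reject H₀

Derivation:
df = n - 1 = 43
χ² = (n-1)s²/σ₀² = 43×22.56/19 = 51.0568
Critical values: χ²_{0.995,43} = 22.859, χ²_{0.005,43} = 70.616
Rejection region: χ² < 22.859 or χ² > 70.616
Decision: fail to reject H₀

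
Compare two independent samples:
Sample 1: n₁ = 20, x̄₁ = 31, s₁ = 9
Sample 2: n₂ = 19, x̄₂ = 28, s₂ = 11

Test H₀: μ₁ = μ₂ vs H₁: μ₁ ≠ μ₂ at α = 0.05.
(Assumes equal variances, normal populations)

Answer: t = 0.9343, fail to reject H₀

Derivation:
Pooled variance: s²_p = [19×9² + 18×11²]/(37) = 100.4595
s_p = 10.0229
SE = s_p×√(1/n₁ + 1/n₂) = 10.0229×√(1/20 + 1/19) = 3.2110
t = (x̄₁ - x̄₂)/SE = (31 - 28)/3.2110 = 0.9343
df = 37, t-critical = ±2.026
Decision: fail to reject H₀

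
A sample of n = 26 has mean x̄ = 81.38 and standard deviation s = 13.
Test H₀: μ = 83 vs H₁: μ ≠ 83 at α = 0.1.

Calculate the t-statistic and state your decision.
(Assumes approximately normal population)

df = n - 1 = 25
SE = s/√n = 13/√26 = 2.5495
t = (x̄ - μ₀)/SE = (81.38 - 83)/2.5495 = -0.6354
Critical value: t_{0.05,25} = ±1.708
p-value ≈ 0.5309
Decision: fail to reject H₀

Answer: t = -0.6354, fail to reject H₀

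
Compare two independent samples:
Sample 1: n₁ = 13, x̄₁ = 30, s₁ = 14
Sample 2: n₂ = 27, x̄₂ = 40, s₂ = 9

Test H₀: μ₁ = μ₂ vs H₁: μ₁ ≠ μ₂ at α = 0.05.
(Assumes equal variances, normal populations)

Pooled variance: s²_p = [12×14² + 26×9²]/(38) = 117.3158
s_p = 10.8312
SE = s_p×√(1/n₁ + 1/n₂) = 10.8312×√(1/13 + 1/27) = 3.6564
t = (x̄₁ - x̄₂)/SE = (30 - 40)/3.6564 = -2.7349
df = 38, t-critical = ±2.024
Decision: reject H₀

Answer: t = -2.7349, reject H₀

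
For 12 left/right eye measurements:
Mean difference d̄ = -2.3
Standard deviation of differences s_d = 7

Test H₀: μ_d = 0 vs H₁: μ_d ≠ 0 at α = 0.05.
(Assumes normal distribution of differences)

df = n - 1 = 11
SE = s_d/√n = 7/√12 = 2.0207
t = d̄/SE = -2.3/2.0207 = -1.1382
Critical value: t_{0.025,11} = ±2.201
p-value ≈ 0.2792
Decision: fail to reject H₀

Answer: t = -1.1382, fail to reject H₀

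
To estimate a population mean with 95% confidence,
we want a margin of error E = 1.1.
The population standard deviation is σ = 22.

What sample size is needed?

z_0.025 = 1.960
n = (z×σ/E)² = (1.960×22/1.1)²
n = 1536.6400
Round up: n = 1537

Answer: n = 1537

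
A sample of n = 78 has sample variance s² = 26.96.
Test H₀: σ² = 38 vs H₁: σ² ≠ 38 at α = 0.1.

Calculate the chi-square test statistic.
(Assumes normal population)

Answer: χ² = 54.6295, reject H₀

Derivation:
df = n - 1 = 77
χ² = (n-1)s²/σ₀² = 77×26.96/38 = 54.6295
Critical values: χ²_{0.95,77} = 57.786, χ²_{0.05,77} = 98.484
Rejection region: χ² < 57.786 or χ² > 98.484
Decision: reject H₀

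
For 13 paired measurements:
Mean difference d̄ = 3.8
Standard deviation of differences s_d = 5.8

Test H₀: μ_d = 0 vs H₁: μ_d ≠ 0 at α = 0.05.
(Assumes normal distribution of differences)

Answer: t = 2.3623, reject H₀

Derivation:
df = n - 1 = 12
SE = s_d/√n = 5.8/√13 = 1.6086
t = d̄/SE = 3.8/1.6086 = 2.3623
Critical value: t_{0.025,12} = ±2.179
p-value ≈ 0.0359
Decision: reject H₀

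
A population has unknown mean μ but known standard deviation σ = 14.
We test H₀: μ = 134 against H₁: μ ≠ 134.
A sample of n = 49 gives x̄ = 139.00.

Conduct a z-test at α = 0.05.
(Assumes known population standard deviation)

Standard error: SE = σ/√n = 14/√49 = 2.0000
z-statistic: z = (x̄ - μ₀)/SE = (139.00 - 134)/2.0000 = 2.5000
Critical value: ±1.960
p-value = 0.0124
Decision: reject H₀

Answer: z = 2.5000, reject H₀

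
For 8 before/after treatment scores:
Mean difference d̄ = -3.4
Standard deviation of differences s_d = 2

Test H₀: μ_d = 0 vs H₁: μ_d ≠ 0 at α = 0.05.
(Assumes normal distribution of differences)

df = n - 1 = 7
SE = s_d/√n = 2/√8 = 0.7071
t = d̄/SE = -3.4/0.7071 = -4.8084
Critical value: t_{0.025,7} = ±2.365
p-value ≈ 0.0019
Decision: reject H₀

Answer: t = -4.8084, reject H₀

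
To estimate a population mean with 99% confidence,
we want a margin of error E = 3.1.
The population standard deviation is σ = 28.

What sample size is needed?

z_0.005 = 2.576
n = (z×σ/E)² = (2.576×28/3.1)²
n = 541.3578
Round up: n = 542

Answer: n = 542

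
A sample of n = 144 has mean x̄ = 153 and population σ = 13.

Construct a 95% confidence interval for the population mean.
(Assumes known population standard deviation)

Confidence level: 95%, α = 0.05
z_0.025 = 1.960
SE = σ/√n = 13/√144 = 1.0833
Margin of error = 1.960 × 1.0833 = 2.1233
CI: x̄ ± margin = 153 ± 2.1233
CI: (150.8767, 155.1233)

Answer: (150.8767, 155.1233)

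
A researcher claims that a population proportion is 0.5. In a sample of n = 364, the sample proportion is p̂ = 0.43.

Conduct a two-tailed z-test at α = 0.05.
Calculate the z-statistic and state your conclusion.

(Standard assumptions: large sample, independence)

H₀: p = 0.5, H₁: p ≠ 0.5
Standard error: SE = √(p₀(1-p₀)/n) = √(0.5×0.5/364) = 0.026207
z-statistic: z = (p̂ - p₀)/SE = (0.43 - 0.5)/0.026207 = -2.6710
Critical value: z_0.025 = ±1.960
p-value = 0.0076
Decision: reject H₀ at α = 0.05

Answer: z = -2.6710, reject H₀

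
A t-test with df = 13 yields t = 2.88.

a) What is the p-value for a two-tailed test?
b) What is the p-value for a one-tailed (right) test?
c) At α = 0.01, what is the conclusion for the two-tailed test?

Using t-distribution with df = 13:
a) Two-tailed: p = 2×P(T > 2.88) = 0.0129
b) One-tailed: p = P(T > 2.88) = 0.0064
c) 0.0129 ≥ 0.01, fail to reject H₀

Answer: a) 0.0129, b) 0.0064, c) fail to reject H₀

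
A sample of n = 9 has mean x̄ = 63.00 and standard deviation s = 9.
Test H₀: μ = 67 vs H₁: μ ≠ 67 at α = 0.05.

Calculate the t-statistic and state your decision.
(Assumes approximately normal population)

df = n - 1 = 8
SE = s/√n = 9/√9 = 3.0000
t = (x̄ - μ₀)/SE = (63.00 - 67)/3.0000 = -1.3333
Critical value: t_{0.025,8} = ±2.306
p-value ≈ 0.2191
Decision: fail to reject H₀

Answer: t = -1.3333, fail to reject H₀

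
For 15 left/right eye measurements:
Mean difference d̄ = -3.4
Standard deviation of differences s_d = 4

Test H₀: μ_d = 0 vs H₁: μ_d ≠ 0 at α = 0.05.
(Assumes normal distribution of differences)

Answer: t = -3.2920, reject H₀

Derivation:
df = n - 1 = 14
SE = s_d/√n = 4/√15 = 1.0328
t = d̄/SE = -3.4/1.0328 = -3.2920
Critical value: t_{0.025,14} = ±2.145
p-value ≈ 0.0053
Decision: reject H₀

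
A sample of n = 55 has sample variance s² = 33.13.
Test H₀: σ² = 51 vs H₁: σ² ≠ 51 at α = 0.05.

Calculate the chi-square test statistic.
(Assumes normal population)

df = n - 1 = 54
χ² = (n-1)s²/σ₀² = 54×33.13/51 = 35.0788
Critical values: χ²_{0.975,54} = 35.586, χ²_{0.025,54} = 76.192
Rejection region: χ² < 35.586 or χ² > 76.192
Decision: reject H₀

Answer: χ² = 35.0788, reject H₀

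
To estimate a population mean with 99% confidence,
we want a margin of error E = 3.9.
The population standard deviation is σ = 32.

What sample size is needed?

Answer: n = 447

Derivation:
z_0.005 = 2.576
n = (z×σ/E)² = (2.576×32/3.9)²
n = 446.7478
Round up: n = 447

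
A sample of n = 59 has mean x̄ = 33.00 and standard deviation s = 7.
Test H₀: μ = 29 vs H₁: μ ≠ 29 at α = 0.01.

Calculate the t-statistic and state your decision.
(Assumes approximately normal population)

Answer: t = 4.3893, reject H₀

Derivation:
df = n - 1 = 58
SE = s/√n = 7/√59 = 0.9113
t = (x̄ - μ₀)/SE = (33.00 - 29)/0.9113 = 4.3893
Critical value: t_{0.005,58} = ±2.663
p-value < 0.0001
Decision: reject H₀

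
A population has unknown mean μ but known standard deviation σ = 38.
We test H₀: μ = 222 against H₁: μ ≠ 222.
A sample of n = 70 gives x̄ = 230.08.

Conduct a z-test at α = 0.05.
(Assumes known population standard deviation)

Answer: z = 1.7790, fail to reject H₀

Derivation:
Standard error: SE = σ/√n = 38/√70 = 4.5419
z-statistic: z = (x̄ - μ₀)/SE = (230.08 - 222)/4.5419 = 1.7790
Critical value: ±1.960
p-value = 0.0752
Decision: fail to reject H₀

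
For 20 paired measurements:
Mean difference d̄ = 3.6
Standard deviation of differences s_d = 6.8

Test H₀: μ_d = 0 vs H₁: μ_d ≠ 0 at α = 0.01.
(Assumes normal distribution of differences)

Answer: t = 2.3676, fail to reject H₀

Derivation:
df = n - 1 = 19
SE = s_d/√n = 6.8/√20 = 1.5205
t = d̄/SE = 3.6/1.5205 = 2.3676
Critical value: t_{0.005,19} = ±2.861
p-value ≈ 0.0287
Decision: fail to reject H₀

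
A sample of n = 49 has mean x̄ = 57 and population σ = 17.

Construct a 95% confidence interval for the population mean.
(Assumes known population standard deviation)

Answer: (52.2399, 61.7601)

Derivation:
Confidence level: 95%, α = 0.05
z_0.025 = 1.960
SE = σ/√n = 17/√49 = 2.4286
Margin of error = 1.960 × 2.4286 = 4.7601
CI: x̄ ± margin = 57 ± 4.7601
CI: (52.2399, 61.7601)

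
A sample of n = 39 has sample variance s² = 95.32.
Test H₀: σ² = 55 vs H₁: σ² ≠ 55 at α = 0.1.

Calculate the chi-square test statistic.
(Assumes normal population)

Answer: χ² = 65.8575, reject H₀

Derivation:
df = n - 1 = 38
χ² = (n-1)s²/σ₀² = 38×95.32/55 = 65.8575
Critical values: χ²_{0.95,38} = 24.884, χ²_{0.05,38} = 53.384
Rejection region: χ² < 24.884 or χ² > 53.384
Decision: reject H₀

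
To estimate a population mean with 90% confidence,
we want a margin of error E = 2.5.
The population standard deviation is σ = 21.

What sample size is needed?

z_0.05 = 1.645
n = (z×σ/E)² = (1.645×21/2.5)²
n = 190.9371
Round up: n = 191

Answer: n = 191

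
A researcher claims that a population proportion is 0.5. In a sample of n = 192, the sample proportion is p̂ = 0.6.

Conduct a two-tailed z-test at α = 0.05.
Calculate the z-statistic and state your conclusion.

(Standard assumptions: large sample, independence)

H₀: p = 0.5, H₁: p ≠ 0.5
Standard error: SE = √(p₀(1-p₀)/n) = √(0.5×0.5/192) = 0.036084
z-statistic: z = (p̂ - p₀)/SE = (0.6 - 0.5)/0.036084 = 2.7713
Critical value: z_0.025 = ±1.960
p-value = 0.0056
Decision: reject H₀ at α = 0.05

Answer: z = 2.7713, reject H₀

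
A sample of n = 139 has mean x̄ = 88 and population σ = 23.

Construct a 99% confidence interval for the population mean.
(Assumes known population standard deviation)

Confidence level: 99%, α = 0.01
z_0.005 = 2.576
SE = σ/√n = 23/√139 = 1.9508
Margin of error = 2.576 × 1.9508 = 5.0253
CI: x̄ ± margin = 88 ± 5.0253
CI: (82.9747, 93.0253)

Answer: (82.9747, 93.0253)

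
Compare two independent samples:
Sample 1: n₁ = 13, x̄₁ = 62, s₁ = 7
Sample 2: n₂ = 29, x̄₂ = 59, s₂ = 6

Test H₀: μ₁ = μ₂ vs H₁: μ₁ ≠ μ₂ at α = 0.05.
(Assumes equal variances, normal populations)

Pooled variance: s²_p = [12×7² + 28×6²]/(40) = 39.9000
s_p = 6.3166
SE = s_p×√(1/n₁ + 1/n₂) = 6.3166×√(1/13 + 1/29) = 2.1083
t = (x̄₁ - x̄₂)/SE = (62 - 59)/2.1083 = 1.4229
df = 40, t-critical = ±2.021
Decision: fail to reject H₀

Answer: t = 1.4229, fail to reject H₀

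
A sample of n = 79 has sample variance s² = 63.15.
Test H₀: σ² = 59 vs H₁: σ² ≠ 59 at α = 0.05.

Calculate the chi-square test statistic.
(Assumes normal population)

Answer: χ² = 83.4864, fail to reject H₀

Derivation:
df = n - 1 = 78
χ² = (n-1)s²/σ₀² = 78×63.15/59 = 83.4864
Critical values: χ²_{0.975,78} = 55.466, χ²_{0.025,78} = 104.316
Rejection region: χ² < 55.466 or χ² > 104.316
Decision: fail to reject H₀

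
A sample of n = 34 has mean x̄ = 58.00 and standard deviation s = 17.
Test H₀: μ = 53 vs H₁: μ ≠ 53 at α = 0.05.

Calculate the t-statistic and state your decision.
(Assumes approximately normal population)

df = n - 1 = 33
SE = s/√n = 17/√34 = 2.9155
t = (x̄ - μ₀)/SE = (58.00 - 53)/2.9155 = 1.7150
Critical value: t_{0.025,33} = ±2.035
p-value ≈ 0.0957
Decision: fail to reject H₀

Answer: t = 1.7150, fail to reject H₀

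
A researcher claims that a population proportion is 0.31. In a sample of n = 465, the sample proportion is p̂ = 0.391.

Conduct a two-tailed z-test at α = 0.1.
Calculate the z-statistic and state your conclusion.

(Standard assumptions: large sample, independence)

H₀: p = 0.31, H₁: p ≠ 0.31
Standard error: SE = √(p₀(1-p₀)/n) = √(0.31×0.69/465) = 0.021448
z-statistic: z = (p̂ - p₀)/SE = (0.391 - 0.31)/0.021448 = 3.7766
Critical value: z_0.05 = ±1.645
p-value = 0.0002
Decision: reject H₀ at α = 0.1

Answer: z = 3.7766, reject H₀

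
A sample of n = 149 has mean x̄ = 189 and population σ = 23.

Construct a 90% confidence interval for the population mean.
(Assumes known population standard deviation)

Answer: (185.9005, 192.0995)

Derivation:
Confidence level: 90%, α = 0.1
z_0.05 = 1.645
SE = σ/√n = 23/√149 = 1.8842
Margin of error = 1.645 × 1.8842 = 3.0995
CI: x̄ ± margin = 189 ± 3.0995
CI: (185.9005, 192.0995)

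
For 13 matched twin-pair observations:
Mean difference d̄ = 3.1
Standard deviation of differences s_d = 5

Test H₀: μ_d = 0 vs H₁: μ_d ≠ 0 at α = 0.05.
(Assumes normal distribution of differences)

df = n - 1 = 12
SE = s_d/√n = 5/√13 = 1.3868
t = d̄/SE = 3.1/1.3868 = 2.2354
Critical value: t_{0.025,12} = ±2.179
p-value ≈ 0.0452
Decision: reject H₀

Answer: t = 2.2354, reject H₀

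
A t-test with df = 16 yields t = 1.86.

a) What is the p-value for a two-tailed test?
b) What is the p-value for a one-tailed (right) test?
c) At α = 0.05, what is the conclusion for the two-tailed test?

Answer: a) 0.0814, b) 0.0407, c) fail to reject H₀

Derivation:
Using t-distribution with df = 16:
a) Two-tailed: p = 2×P(T > 1.86) = 0.0814
b) One-tailed: p = P(T > 1.86) = 0.0407
c) 0.0814 ≥ 0.05, fail to reject H₀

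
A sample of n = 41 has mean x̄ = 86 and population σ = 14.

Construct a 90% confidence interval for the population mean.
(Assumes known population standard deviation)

Confidence level: 90%, α = 0.1
z_0.05 = 1.645
SE = σ/√n = 14/√41 = 2.1864
Margin of error = 1.645 × 2.1864 = 3.5966
CI: x̄ ± margin = 86 ± 3.5966
CI: (82.4034, 89.5966)

Answer: (82.4034, 89.5966)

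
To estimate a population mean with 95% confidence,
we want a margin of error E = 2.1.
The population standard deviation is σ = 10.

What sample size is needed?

Answer: n = 88

Derivation:
z_0.025 = 1.960
n = (z×σ/E)² = (1.960×10/2.1)²
n = 87.1111
Round up: n = 88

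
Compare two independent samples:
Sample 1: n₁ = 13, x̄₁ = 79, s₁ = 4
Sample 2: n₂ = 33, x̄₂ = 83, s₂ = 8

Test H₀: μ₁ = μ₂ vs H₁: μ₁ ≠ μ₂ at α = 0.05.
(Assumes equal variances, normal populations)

Answer: t = -1.7120, fail to reject H₀

Derivation:
Pooled variance: s²_p = [12×4² + 32×8²]/(44) = 50.9091
s_p = 7.1351
SE = s_p×√(1/n₁ + 1/n₂) = 7.1351×√(1/13 + 1/33) = 2.3364
t = (x̄₁ - x̄₂)/SE = (79 - 83)/2.3364 = -1.7120
df = 44, t-critical = ±2.015
Decision: fail to reject H₀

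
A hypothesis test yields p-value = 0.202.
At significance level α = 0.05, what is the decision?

Compare p-value to α:
0.202 ≥ 0.05
Decision: fail to reject H₀

Answer: fail to reject H₀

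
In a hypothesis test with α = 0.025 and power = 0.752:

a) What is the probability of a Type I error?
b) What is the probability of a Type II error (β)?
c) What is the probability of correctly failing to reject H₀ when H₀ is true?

a) Type I error probability = α = 0.025
b) Power = P(reject H₀ | H₁ true) = 1 - β = 0.752, so Type II error probability = β = 1 - Power = 0.248
c) P(fail to reject H₀ | H₀ true) = 1 - α = 0.975

Answer: a) 0.025, b) 0.248, c) 0.975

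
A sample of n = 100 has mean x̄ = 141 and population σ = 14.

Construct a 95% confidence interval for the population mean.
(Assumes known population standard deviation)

Answer: (138.2560, 143.7440)

Derivation:
Confidence level: 95%, α = 0.05
z_0.025 = 1.960
SE = σ/√n = 14/√100 = 1.4000
Margin of error = 1.960 × 1.4000 = 2.7440
CI: x̄ ± margin = 141 ± 2.7440
CI: (138.2560, 143.7440)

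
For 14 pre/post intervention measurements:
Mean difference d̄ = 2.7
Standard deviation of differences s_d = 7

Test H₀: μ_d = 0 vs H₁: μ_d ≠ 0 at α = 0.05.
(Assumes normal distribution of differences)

Answer: t = 1.4432, fail to reject H₀

Derivation:
df = n - 1 = 13
SE = s_d/√n = 7/√14 = 1.8708
t = d̄/SE = 2.7/1.8708 = 1.4432
Critical value: t_{0.025,13} = ±2.160
p-value ≈ 0.1726
Decision: fail to reject H₀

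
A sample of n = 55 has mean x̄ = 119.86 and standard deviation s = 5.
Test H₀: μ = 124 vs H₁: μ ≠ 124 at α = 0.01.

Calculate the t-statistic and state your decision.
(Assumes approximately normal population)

df = n - 1 = 54
SE = s/√n = 5/√55 = 0.6742
t = (x̄ - μ₀)/SE = (119.86 - 124)/0.6742 = -6.1406
Critical value: t_{0.005,54} = ±2.670
p-value < 0.0001
Decision: reject H₀

Answer: t = -6.1406, reject H₀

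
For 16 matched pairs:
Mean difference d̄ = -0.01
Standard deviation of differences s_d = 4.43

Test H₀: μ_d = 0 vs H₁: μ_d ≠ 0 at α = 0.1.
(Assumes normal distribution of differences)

df = n - 1 = 15
SE = s_d/√n = 4.43/√16 = 1.1075
t = d̄/SE = -0.01/1.1075 = -0.0090
Critical value: t_{0.05,15} = ±1.753
p-value ≈ 0.9929
Decision: fail to reject H₀

Answer: t = -0.0090, fail to reject H₀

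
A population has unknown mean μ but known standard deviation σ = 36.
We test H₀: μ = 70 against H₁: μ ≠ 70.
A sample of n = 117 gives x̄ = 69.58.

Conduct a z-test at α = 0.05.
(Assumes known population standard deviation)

Answer: z = -0.1262, fail to reject H₀

Derivation:
Standard error: SE = σ/√n = 36/√117 = 3.3282
z-statistic: z = (x̄ - μ₀)/SE = (69.58 - 70)/3.3282 = -0.1262
Critical value: ±1.960
p-value = 0.8996
Decision: fail to reject H₀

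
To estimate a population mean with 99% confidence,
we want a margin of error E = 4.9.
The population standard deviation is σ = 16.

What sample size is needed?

Answer: n = 71

Derivation:
z_0.005 = 2.576
n = (z×σ/E)² = (2.576×16/4.9)²
n = 70.7521
Round up: n = 71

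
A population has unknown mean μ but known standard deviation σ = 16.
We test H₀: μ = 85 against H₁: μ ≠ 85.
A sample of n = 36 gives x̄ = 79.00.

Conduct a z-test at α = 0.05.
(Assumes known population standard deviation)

Standard error: SE = σ/√n = 16/√36 = 2.6667
z-statistic: z = (x̄ - μ₀)/SE = (79.00 - 85)/2.6667 = -2.2500
Critical value: ±1.960
p-value = 0.0244
Decision: reject H₀

Answer: z = -2.2500, reject H₀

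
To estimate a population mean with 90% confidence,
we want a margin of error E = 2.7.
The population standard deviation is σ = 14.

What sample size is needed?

Answer: n = 73

Derivation:
z_0.05 = 1.645
n = (z×σ/E)² = (1.645×14/2.7)²
n = 72.7546
Round up: n = 73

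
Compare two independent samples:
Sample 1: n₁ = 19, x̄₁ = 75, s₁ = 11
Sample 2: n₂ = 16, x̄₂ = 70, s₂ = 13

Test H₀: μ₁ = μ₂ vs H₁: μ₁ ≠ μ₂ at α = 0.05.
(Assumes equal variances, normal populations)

Answer: t = 1.2330, fail to reject H₀

Derivation:
Pooled variance: s²_p = [18×11² + 15×13²]/(33) = 142.8182
s_p = 11.9507
SE = s_p×√(1/n₁ + 1/n₂) = 11.9507×√(1/19 + 1/16) = 4.0550
t = (x̄₁ - x̄₂)/SE = (75 - 70)/4.0550 = 1.2330
df = 33, t-critical = ±2.035
Decision: fail to reject H₀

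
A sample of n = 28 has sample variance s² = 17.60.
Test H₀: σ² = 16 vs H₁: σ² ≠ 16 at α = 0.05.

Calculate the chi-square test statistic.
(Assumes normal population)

df = n - 1 = 27
χ² = (n-1)s²/σ₀² = 27×17.60/16 = 29.7000
Critical values: χ²_{0.975,27} = 14.573, χ²_{0.025,27} = 43.195
Rejection region: χ² < 14.573 or χ² > 43.195
Decision: fail to reject H₀

Answer: χ² = 29.7000, fail to reject H₀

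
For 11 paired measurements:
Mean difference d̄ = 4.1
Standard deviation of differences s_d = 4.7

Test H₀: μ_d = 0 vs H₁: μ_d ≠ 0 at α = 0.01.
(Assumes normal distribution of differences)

df = n - 1 = 10
SE = s_d/√n = 4.7/√11 = 1.4171
t = d̄/SE = 4.1/1.4171 = 2.8932
Critical value: t_{0.005,10} = ±3.169
p-value ≈ 0.0160
Decision: fail to reject H₀

Answer: t = 2.8932, fail to reject H₀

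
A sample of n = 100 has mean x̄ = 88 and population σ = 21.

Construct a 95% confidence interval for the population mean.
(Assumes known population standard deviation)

Confidence level: 95%, α = 0.05
z_0.025 = 1.960
SE = σ/√n = 21/√100 = 2.1000
Margin of error = 1.960 × 2.1000 = 4.1160
CI: x̄ ± margin = 88 ± 4.1160
CI: (83.8840, 92.1160)

Answer: (83.8840, 92.1160)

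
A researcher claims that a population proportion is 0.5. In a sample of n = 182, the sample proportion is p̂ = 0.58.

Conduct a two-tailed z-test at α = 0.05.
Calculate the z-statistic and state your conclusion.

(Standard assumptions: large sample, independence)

Answer: z = 2.1585, reject H₀

Derivation:
H₀: p = 0.5, H₁: p ≠ 0.5
Standard error: SE = √(p₀(1-p₀)/n) = √(0.5×0.5/182) = 0.037062
z-statistic: z = (p̂ - p₀)/SE = (0.58 - 0.5)/0.037062 = 2.1585
Critical value: z_0.025 = ±1.960
p-value = 0.0309
Decision: reject H₀ at α = 0.05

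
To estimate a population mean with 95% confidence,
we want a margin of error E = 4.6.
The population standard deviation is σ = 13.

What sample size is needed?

Answer: n = 31

Derivation:
z_0.025 = 1.960
n = (z×σ/E)² = (1.960×13/4.6)²
n = 30.6820
Round up: n = 31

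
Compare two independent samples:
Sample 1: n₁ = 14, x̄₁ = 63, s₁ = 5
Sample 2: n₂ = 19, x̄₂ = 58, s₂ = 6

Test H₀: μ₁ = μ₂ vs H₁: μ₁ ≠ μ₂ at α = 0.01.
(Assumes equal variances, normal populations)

Pooled variance: s²_p = [13×5² + 18×6²]/(31) = 31.3871
s_p = 5.6024
SE = s_p×√(1/n₁ + 1/n₂) = 5.6024×√(1/14 + 1/19) = 1.9733
t = (x̄₁ - x̄₂)/SE = (63 - 58)/1.9733 = 2.5338
df = 31, t-critical = ±2.744
Decision: fail to reject H₀

Answer: t = 2.5338, fail to reject H₀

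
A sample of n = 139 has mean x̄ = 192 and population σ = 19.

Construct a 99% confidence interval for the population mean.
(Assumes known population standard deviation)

Answer: (187.8485, 196.1515)

Derivation:
Confidence level: 99%, α = 0.01
z_0.005 = 2.576
SE = σ/√n = 19/√139 = 1.6116
Margin of error = 2.576 × 1.6116 = 4.1515
CI: x̄ ± margin = 192 ± 4.1515
CI: (187.8485, 196.1515)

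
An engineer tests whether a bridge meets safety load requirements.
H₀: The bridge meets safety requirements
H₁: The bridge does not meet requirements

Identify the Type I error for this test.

Answer: Unnecessarily closing a safe bridge for repairs

Derivation:
Type I error: rejecting H₀ when it is actually true (false positive).
Type II error: failing to reject H₀ when H₁ is actually true (false negative).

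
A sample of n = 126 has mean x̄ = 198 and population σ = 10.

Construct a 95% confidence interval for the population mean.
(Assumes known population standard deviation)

Confidence level: 95%, α = 0.05
z_0.025 = 1.960
SE = σ/√n = 10/√126 = 0.8909
Margin of error = 1.960 × 0.8909 = 1.7462
CI: x̄ ± margin = 198 ± 1.7462
CI: (196.2538, 199.7462)

Answer: (196.2538, 199.7462)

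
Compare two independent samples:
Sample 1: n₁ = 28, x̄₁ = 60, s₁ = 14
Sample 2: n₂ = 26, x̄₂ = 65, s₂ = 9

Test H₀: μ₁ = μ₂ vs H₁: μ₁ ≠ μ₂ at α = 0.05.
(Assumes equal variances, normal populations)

Answer: t = -1.5477, fail to reject H₀

Derivation:
Pooled variance: s²_p = [27×14² + 25×9²]/(52) = 140.7115
s_p = 11.8622
SE = s_p×√(1/n₁ + 1/n₂) = 11.8622×√(1/28 + 1/26) = 3.2307
t = (x̄₁ - x̄₂)/SE = (60 - 65)/3.2307 = -1.5477
df = 52, t-critical = ±2.007
Decision: fail to reject H₀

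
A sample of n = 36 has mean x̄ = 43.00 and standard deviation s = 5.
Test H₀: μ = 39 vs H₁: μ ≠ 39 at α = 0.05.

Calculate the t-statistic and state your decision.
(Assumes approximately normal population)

df = n - 1 = 35
SE = s/√n = 5/√36 = 0.8333
t = (x̄ - μ₀)/SE = (43.00 - 39)/0.8333 = 4.8002
Critical value: t_{0.025,35} = ±2.030
p-value < 0.0001
Decision: reject H₀

Answer: t = 4.8002, reject H₀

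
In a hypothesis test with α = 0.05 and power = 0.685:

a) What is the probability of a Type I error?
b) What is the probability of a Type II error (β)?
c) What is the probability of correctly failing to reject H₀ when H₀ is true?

Answer: a) 0.05, b) 0.315, c) 0.95

Derivation:
a) Type I error probability = α = 0.05
b) Power = P(reject H₀ | H₁ true) = 1 - β = 0.685, so Type II error probability = β = 1 - Power = 0.315
c) P(fail to reject H₀ | H₀ true) = 1 - α = 0.95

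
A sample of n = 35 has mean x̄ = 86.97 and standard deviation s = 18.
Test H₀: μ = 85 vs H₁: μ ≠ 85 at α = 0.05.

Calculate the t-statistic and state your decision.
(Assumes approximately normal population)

Answer: t = 0.6475, fail to reject H₀

Derivation:
df = n - 1 = 34
SE = s/√n = 18/√35 = 3.0426
t = (x̄ - μ₀)/SE = (86.97 - 85)/3.0426 = 0.6475
Critical value: t_{0.025,34} = ±2.032
p-value ≈ 0.5217
Decision: fail to reject H₀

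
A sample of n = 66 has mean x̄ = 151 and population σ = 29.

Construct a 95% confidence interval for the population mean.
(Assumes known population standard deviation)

Confidence level: 95%, α = 0.05
z_0.025 = 1.960
SE = σ/√n = 29/√66 = 3.5697
Margin of error = 1.960 × 3.5697 = 6.9966
CI: x̄ ± margin = 151 ± 6.9966
CI: (144.0034, 157.9966)

Answer: (144.0034, 157.9966)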